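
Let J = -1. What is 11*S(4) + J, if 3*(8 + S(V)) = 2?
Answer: -245/3 ≈ -81.667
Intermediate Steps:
S(V) = -22/3 (S(V) = -8 + (1/3)*2 = -8 + 2/3 = -22/3)
11*S(4) + J = 11*(-22/3) - 1 = -242/3 - 1 = -245/3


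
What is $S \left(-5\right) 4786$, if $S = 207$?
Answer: $-4953510$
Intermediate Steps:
$S \left(-5\right) 4786 = 207 \left(-5\right) 4786 = \left(-1035\right) 4786 = -4953510$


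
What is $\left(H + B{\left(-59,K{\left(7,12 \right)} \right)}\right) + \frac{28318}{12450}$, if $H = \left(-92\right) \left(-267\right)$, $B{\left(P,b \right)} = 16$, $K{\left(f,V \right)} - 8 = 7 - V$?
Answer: $\frac{153024659}{6225} \approx 24582.0$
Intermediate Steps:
$K{\left(f,V \right)} = 15 - V$ ($K{\left(f,V \right)} = 8 - \left(-7 + V\right) = 15 - V$)
$H = 24564$
$\left(H + B{\left(-59,K{\left(7,12 \right)} \right)}\right) + \frac{28318}{12450} = \left(24564 + 16\right) + \frac{28318}{12450} = 24580 + 28318 \cdot \frac{1}{12450} = 24580 + \frac{14159}{6225} = \frac{153024659}{6225}$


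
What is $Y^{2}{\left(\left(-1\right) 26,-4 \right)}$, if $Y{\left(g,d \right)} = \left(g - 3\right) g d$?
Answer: $9096256$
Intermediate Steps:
$Y{\left(g,d \right)} = d g \left(-3 + g\right)$ ($Y{\left(g,d \right)} = \left(-3 + g\right) d g = d g \left(-3 + g\right)$)
$Y^{2}{\left(\left(-1\right) 26,-4 \right)} = \left(- 4 \left(\left(-1\right) 26\right) \left(-3 - 26\right)\right)^{2} = \left(\left(-4\right) \left(-26\right) \left(-3 - 26\right)\right)^{2} = \left(\left(-4\right) \left(-26\right) \left(-29\right)\right)^{2} = \left(-3016\right)^{2} = 9096256$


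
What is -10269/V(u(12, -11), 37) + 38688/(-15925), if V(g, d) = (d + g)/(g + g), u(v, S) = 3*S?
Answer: 415118373/2450 ≈ 1.6944e+5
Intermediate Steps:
V(g, d) = (d + g)/(2*g) (V(g, d) = (d + g)/((2*g)) = (d + g)*(1/(2*g)) = (d + g)/(2*g))
-10269/V(u(12, -11), 37) + 38688/(-15925) = -10269*(-66/(37 + 3*(-11))) + 38688/(-15925) = -10269*(-66/(37 - 33)) + 38688*(-1/15925) = -10269/((½)*(-1/33)*4) - 2976/1225 = -10269/(-2/33) - 2976/1225 = -10269*(-33/2) - 2976/1225 = 338877/2 - 2976/1225 = 415118373/2450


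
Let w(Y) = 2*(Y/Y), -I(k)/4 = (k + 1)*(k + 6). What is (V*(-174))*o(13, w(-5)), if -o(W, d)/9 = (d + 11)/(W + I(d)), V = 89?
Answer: -1811862/83 ≈ -21830.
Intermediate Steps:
I(k) = -4*(1 + k)*(6 + k) (I(k) = -4*(k + 1)*(k + 6) = -4*(1 + k)*(6 + k))
w(Y) = 2 (w(Y) = 2*1 = 2)
o(W, d) = -9*(11 + d)/(-24 + W - 28*d - 4*d²) (o(W, d) = -9*(d + 11)/(W + (-24 - 28*d - 4*d²)) = -9*(11 + d)/(-24 + W - 28*d - 4*d²))
(V*(-174))*o(13, w(-5)) = (89*(-174))*(9*(11 + 2)/(24 - 1*13 + 4*2² + 28*2)) = -139374*13/(24 - 13 + 4*4 + 56) = -139374*13/(24 - 13 + 16 + 56) = -139374*13/83 = -15486*117/83 = -1811862/83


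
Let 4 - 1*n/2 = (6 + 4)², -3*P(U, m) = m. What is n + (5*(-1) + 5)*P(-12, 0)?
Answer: -192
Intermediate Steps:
P(U, m) = -m/3
n = -192 (n = 8 - 2*(6 + 4)² = 8 - 2*10² = 8 - 2*100 = 8 - 200 = -192)
n + (5*(-1) + 5)*P(-12, 0) = -192 + (5*(-1) + 5)*(-⅓*0) = -192 + (-5 + 5)*0 = -192 + 0*0 = -192 + 0 = -192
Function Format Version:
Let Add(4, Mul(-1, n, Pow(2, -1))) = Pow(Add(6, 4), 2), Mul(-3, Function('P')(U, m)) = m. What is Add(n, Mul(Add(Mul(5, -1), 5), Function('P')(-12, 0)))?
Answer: -192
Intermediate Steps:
Function('P')(U, m) = Mul(Rational(-1, 3), m)
n = -192 (n = Add(8, Mul(-2, Pow(Add(6, 4), 2))) = Add(8, Mul(-2, Pow(10, 2))) = Add(8, Mul(-2, 100)) = Add(8, -200) = -192)
Add(n, Mul(Add(Mul(5, -1), 5), Function('P')(-12, 0))) = Add(-192, Mul(Add(Mul(5, -1), 5), Mul(Rational(-1, 3), 0))) = Add(-192, Mul(Add(-5, 5), 0)) = Add(-192, Mul(0, 0)) = Add(-192, 0) = -192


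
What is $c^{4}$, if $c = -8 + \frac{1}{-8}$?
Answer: $\frac{17850625}{4096} \approx 4358.1$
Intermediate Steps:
$c = - \frac{65}{8}$ ($c = -8 - \frac{1}{8} = - \frac{65}{8} \approx -8.125$)
$c^{4} = \left(- \frac{65}{8}\right)^{4} = \frac{17850625}{4096}$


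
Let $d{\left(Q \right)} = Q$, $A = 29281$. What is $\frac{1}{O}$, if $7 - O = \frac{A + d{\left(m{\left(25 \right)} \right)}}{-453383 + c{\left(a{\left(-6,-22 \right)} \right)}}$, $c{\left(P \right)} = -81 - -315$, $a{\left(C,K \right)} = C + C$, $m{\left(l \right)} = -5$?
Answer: $\frac{453149}{3201319} \approx 0.14155$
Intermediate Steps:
$a{\left(C,K \right)} = 2 C$
$c{\left(P \right)} = 234$ ($c{\left(P \right)} = -81 + 315 = 234$)
$O = \frac{3201319}{453149}$ ($O = 7 - \frac{29281 - 5}{-453383 + 234} = 7 - \frac{29276}{-453149} = 7 - 29276 \left(- \frac{1}{453149}\right) = 7 - - \frac{29276}{453149} = 7 + \frac{29276}{453149} = \frac{3201319}{453149} \approx 7.0646$)
$\frac{1}{O} = \frac{1}{\frac{3201319}{453149}} = \frac{453149}{3201319}$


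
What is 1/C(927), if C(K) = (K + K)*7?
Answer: 1/12978 ≈ 7.7053e-5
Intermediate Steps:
C(K) = 14*K (C(K) = (2*K)*7 = 14*K)
1/C(927) = 1/(14*927) = 1/12978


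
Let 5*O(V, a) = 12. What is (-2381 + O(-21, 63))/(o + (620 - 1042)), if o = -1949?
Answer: 11893/11855 ≈ 1.0032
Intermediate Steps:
O(V, a) = 12/5 (O(V, a) = (⅕)*12 = 12/5)
(-2381 + O(-21, 63))/(o + (620 - 1042)) = (-2381 + 12/5)/(-1949 + (620 - 1042)) = -11893/(5*(-1949 - 422)) = -11893/5/(-2371) = -11893/5*(-1/2371) = 11893/11855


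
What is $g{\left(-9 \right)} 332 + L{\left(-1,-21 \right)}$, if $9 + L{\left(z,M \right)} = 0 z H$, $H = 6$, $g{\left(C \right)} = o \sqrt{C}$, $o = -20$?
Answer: $-9 - 19920 i \approx -9.0 - 19920.0 i$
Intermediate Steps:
$g{\left(C \right)} = - 20 \sqrt{C}$
$L{\left(z,M \right)} = -9$ ($L{\left(z,M \right)} = -9 + 0 z 6 = -9 + 0 \cdot 6 = -9 + 0 = -9$)
$g{\left(-9 \right)} 332 + L{\left(-1,-21 \right)} = - 20 \sqrt{-9} \cdot 332 - 9 = - 20 \cdot 3 i 332 - 9 = - 60 i 332 - 9 = - 19920 i - 9 = -9 - 19920 i$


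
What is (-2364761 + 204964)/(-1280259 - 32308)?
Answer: 2159797/1312567 ≈ 1.6455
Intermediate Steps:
(-2364761 + 204964)/(-1280259 - 32308) = -2159797/(-1312567) = -2159797*(-1/1312567) = 2159797/1312567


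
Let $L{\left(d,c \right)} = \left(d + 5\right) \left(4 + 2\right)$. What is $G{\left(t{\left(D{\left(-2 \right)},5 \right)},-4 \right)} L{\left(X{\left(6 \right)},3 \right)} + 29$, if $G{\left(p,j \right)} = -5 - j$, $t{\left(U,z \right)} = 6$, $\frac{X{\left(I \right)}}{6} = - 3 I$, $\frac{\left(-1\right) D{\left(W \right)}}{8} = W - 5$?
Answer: $647$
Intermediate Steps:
$D{\left(W \right)} = 40 - 8 W$ ($D{\left(W \right)} = - 8 \left(W - 5\right) = - 8 \left(-5 + W\right) = 40 - 8 W$)
$X{\left(I \right)} = - 18 I$ ($X{\left(I \right)} = 6 \left(- 3 I\right) = - 18 I$)
$L{\left(d,c \right)} = 30 + 6 d$ ($L{\left(d,c \right)} = \left(5 + d\right) 6 = 30 + 6 d$)
$G{\left(t{\left(D{\left(-2 \right)},5 \right)},-4 \right)} L{\left(X{\left(6 \right)},3 \right)} + 29 = \left(-5 - -4\right) \left(30 + 6 \left(\left(-18\right) 6\right)\right) + 29 = \left(-5 + 4\right) \left(30 + 6 \left(-108\right)\right) + 29 = - (30 - 648) + 29 = \left(-1\right) \left(-618\right) + 29 = 618 + 29 = 647$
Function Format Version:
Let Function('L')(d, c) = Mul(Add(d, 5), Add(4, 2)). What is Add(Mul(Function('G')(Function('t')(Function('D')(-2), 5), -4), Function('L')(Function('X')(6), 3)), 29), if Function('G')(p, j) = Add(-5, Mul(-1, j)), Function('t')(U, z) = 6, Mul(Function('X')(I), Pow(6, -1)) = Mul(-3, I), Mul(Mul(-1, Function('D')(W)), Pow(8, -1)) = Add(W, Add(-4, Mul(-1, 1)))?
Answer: 647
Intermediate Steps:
Function('D')(W) = Add(40, Mul(-8, W)) (Function('D')(W) = Mul(-8, Add(W, Add(-4, Mul(-1, 1)))) = Mul(-8, Add(W, Add(-4, -1))) = Mul(-8, Add(W, -5)) = Mul(-8, Add(-5, W)) = Add(40, Mul(-8, W)))
Function('X')(I) = Mul(-18, I) (Function('X')(I) = Mul(6, Mul(-3, I)) = Mul(-18, I))
Function('L')(d, c) = Add(30, Mul(6, d)) (Function('L')(d, c) = Mul(Add(5, d), 6) = Add(30, Mul(6, d)))
Add(Mul(Function('G')(Function('t')(Function('D')(-2), 5), -4), Function('L')(Function('X')(6), 3)), 29) = Add(Mul(Add(-5, Mul(-1, -4)), Add(30, Mul(6, Mul(-18, 6)))), 29) = Add(Mul(Add(-5, 4), Add(30, Mul(6, -108))), 29) = Add(Mul(-1, Add(30, -648)), 29) = Add(Mul(-1, -618), 29) = Add(618, 29) = 647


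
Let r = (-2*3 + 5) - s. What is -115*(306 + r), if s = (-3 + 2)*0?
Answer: -35075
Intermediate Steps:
s = 0 (s = -1*0 = 0)
r = -1 (r = (-2*3 + 5) - 1*0 = (-6 + 5) + 0 = -1 + 0 = -1)
-115*(306 + r) = -115*(306 - 1) = -115*305 = -35075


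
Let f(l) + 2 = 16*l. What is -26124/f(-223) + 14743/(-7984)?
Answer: 3712893/678640 ≈ 5.4711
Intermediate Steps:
f(l) = -2 + 16*l
-26124/f(-223) + 14743/(-7984) = -26124/(-2 + 16*(-223)) + 14743/(-7984) = -26124/(-2 - 3568) + 14743*(-1/7984) = -26124/(-3570) - 14743/7984 = -26124*(-1/3570) - 14743/7984 = 622/85 - 14743/7984 = 3712893/678640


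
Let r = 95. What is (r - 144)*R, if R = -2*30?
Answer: 2940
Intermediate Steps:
R = -60
(r - 144)*R = (95 - 144)*(-60) = -49*(-60) = 2940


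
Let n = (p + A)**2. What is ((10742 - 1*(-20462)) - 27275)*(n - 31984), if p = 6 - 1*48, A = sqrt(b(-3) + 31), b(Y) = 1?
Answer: -118608652 - 1320144*sqrt(2) ≈ -1.2048e+8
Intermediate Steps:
A = 4*sqrt(2) (A = sqrt(1 + 31) = sqrt(32) = 4*sqrt(2) ≈ 5.6569)
p = -42 (p = 6 - 48 = -42)
n = (-42 + 4*sqrt(2))**2 ≈ 1320.8
((10742 - 1*(-20462)) - 27275)*(n - 31984) = ((10742 - 1*(-20462)) - 27275)*((1796 - 336*sqrt(2)) - 31984) = ((10742 + 20462) - 27275)*(-30188 - 336*sqrt(2)) = (31204 - 27275)*(-30188 - 336*sqrt(2)) = 3929*(-30188 - 336*sqrt(2)) = -118608652 - 1320144*sqrt(2)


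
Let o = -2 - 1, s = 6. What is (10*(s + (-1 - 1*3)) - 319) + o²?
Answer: -290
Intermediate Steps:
o = -3
(10*(s + (-1 - 1*3)) - 319) + o² = (10*(6 + (-1 - 1*3)) - 319) + (-3)² = (10*(6 + (-1 - 3)) - 319) + 9 = (10*(6 - 4) - 319) + 9 = (10*2 - 319) + 9 = (20 - 319) + 9 = -299 + 9 = -290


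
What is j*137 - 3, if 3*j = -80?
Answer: -10969/3 ≈ -3656.3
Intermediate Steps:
j = -80/3 (j = (⅓)*(-80) = -80/3 ≈ -26.667)
j*137 - 3 = -80/3*137 - 3 = -10960/3 - 3 = -10969/3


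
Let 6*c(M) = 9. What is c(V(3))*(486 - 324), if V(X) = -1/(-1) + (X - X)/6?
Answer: 243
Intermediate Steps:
V(X) = 1 (V(X) = -1*(-1) + 0*(⅙) = 1 + 0 = 1)
c(M) = 3/2 (c(M) = (⅙)*9 = 3/2)
c(V(3))*(486 - 324) = 3*(486 - 324)/2 = (3/2)*162 = 243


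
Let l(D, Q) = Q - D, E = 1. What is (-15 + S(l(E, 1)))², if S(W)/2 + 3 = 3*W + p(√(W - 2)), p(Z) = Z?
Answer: 433 - 84*I*√2 ≈ 433.0 - 118.79*I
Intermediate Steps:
S(W) = -6 + 2*√(-2 + W) + 6*W (S(W) = -6 + 2*(3*W + √(W - 2)) = -6 + 2*(3*W + √(-2 + W)) = -6 + 2*(√(-2 + W) + 3*W) = -6 + (2*√(-2 + W) + 6*W) = -6 + 2*√(-2 + W) + 6*W)
(-15 + S(l(E, 1)))² = (-15 + (-6 + 2*√(-2 + (1 - 1*1)) + 6*(1 - 1*1)))² = (-15 + (-6 + 2*√(-2 + (1 - 1)) + 6*(1 - 1)))² = (-15 + (-6 + 2*√(-2 + 0) + 6*0))² = (-15 + (-6 + 2*√(-2) + 0))² = (-15 + (-6 + 2*(I*√2) + 0))² = (-15 + (-6 + 2*I*√2 + 0))² = (-15 + (-6 + 2*I*√2))² = (-21 + 2*I*√2)²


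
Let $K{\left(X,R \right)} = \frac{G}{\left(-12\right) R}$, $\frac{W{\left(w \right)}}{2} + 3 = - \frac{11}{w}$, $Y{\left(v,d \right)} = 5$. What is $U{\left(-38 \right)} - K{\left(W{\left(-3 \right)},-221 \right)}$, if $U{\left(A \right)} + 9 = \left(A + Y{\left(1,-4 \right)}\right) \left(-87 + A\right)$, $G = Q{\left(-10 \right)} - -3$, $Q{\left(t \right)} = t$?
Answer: $\frac{10915639}{2652} \approx 4116.0$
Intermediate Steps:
$G = -7$ ($G = -10 - -3 = -10 + 3 = -7$)
$W{\left(w \right)} = -6 - \frac{22}{w}$ ($W{\left(w \right)} = -6 + 2 \left(- \frac{11}{w}\right) = -6 - \frac{22}{w}$)
$K{\left(X,R \right)} = \frac{7}{12 R}$ ($K{\left(X,R \right)} = - \frac{7}{\left(-12\right) R} = - 7 \left(- \frac{1}{12 R}\right) = \frac{7}{12 R}$)
$U{\left(A \right)} = -9 + \left(-87 + A\right) \left(5 + A\right)$ ($U{\left(A \right)} = -9 + \left(A + 5\right) \left(-87 + A\right) = -9 + \left(5 + A\right) \left(-87 + A\right) = -9 + \left(-87 + A\right) \left(5 + A\right)$)
$U{\left(-38 \right)} - K{\left(W{\left(-3 \right)},-221 \right)} = \left(-444 + \left(-38\right)^{2} - -3116\right) - \frac{7}{12 \left(-221\right)} = \left(-444 + 1444 + 3116\right) - \frac{7}{12} \left(- \frac{1}{221}\right) = 4116 - - \frac{7}{2652} = 4116 + \frac{7}{2652} = \frac{10915639}{2652}$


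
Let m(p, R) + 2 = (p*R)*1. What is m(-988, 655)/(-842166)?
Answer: 107857/140361 ≈ 0.76843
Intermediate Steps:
m(p, R) = -2 + R*p (m(p, R) = -2 + (p*R)*1 = -2 + (R*p)*1 = -2 + R*p)
m(-988, 655)/(-842166) = (-2 + 655*(-988))/(-842166) = (-2 - 647140)*(-1/842166) = -647142*(-1/842166) = 107857/140361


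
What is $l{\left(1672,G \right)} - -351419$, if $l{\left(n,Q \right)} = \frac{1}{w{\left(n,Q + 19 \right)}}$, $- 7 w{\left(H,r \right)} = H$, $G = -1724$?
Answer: $\frac{587572561}{1672} \approx 3.5142 \cdot 10^{5}$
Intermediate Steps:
$w{\left(H,r \right)} = - \frac{H}{7}$
$l{\left(n,Q \right)} = - \frac{7}{n}$ ($l{\left(n,Q \right)} = \frac{1}{\left(- \frac{1}{7}\right) n} = - \frac{7}{n}$)
$l{\left(1672,G \right)} - -351419 = - \frac{7}{1672} - -351419 = \left(-7\right) \frac{1}{1672} + 351419 = - \frac{7}{1672} + 351419 = \frac{587572561}{1672}$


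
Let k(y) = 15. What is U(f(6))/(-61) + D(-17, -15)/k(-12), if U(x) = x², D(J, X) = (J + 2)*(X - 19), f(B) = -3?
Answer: 2065/61 ≈ 33.852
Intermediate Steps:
D(J, X) = (-19 + X)*(2 + J) (D(J, X) = (2 + J)*(-19 + X) = (-19 + X)*(2 + J))
U(f(6))/(-61) + D(-17, -15)/k(-12) = (-3)²/(-61) + (-38 - 19*(-17) + 2*(-15) - 17*(-15))/15 = 9*(-1/61) + (-38 + 323 - 30 + 255)*(1/15) = -9/61 + 510*(1/15) = -9/61 + 34 = 2065/61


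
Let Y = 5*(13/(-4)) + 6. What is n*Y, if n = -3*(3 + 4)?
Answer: 861/4 ≈ 215.25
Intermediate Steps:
n = -21 (n = -3*7 = -21)
Y = -41/4 (Y = 5*(13*(-¼)) + 6 = 5*(-13/4) + 6 = -65/4 + 6 = -41/4 ≈ -10.250)
n*Y = -21*(-41/4) = 861/4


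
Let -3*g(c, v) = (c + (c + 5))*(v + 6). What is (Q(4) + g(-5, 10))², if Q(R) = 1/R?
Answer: 104329/144 ≈ 724.51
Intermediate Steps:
g(c, v) = -(5 + 2*c)*(6 + v)/3 (g(c, v) = -(c + (c + 5))*(v + 6)/3 = -(c + (5 + c))*(6 + v)/3 = -(5 + 2*c)*(6 + v)/3)
(Q(4) + g(-5, 10))² = (1/4 + (-10 - 4*(-5) - 5/3*10 - ⅔*(-5)*10))² = (¼ + (-10 + 20 - 50/3 + 100/3))² = (¼ + 80/3)² = (323/12)² = 104329/144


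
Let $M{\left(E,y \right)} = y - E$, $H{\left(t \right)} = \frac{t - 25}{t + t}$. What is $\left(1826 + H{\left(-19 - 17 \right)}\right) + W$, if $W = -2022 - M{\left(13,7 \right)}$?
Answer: $- \frac{13619}{72} \approx -189.15$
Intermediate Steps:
$H{\left(t \right)} = \frac{-25 + t}{2 t}$
$W = -2016$ ($W = -2022 - \left(7 - 13\right) = -2022 - -6 = -2022 + 6 = -2016$)
$\left(1826 + H{\left(-19 - 17 \right)}\right) + W = \left(1826 + \frac{-25 - 36}{2 \left(-19 - 17\right)}\right) - 2016 = \left(1826 + \frac{-25 - 36}{2 \left(-36\right)}\right) - 2016 = \left(1826 + \frac{1}{2} \left(- \frac{1}{36}\right) \left(-61\right)\right) - 2016 = \left(1826 + \frac{61}{72}\right) - 2016 = \frac{131533}{72} - 2016 = - \frac{13619}{72}$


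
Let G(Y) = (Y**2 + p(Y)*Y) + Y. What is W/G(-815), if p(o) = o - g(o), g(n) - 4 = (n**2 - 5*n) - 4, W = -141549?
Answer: -4881/18827315 ≈ -0.00025925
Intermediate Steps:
g(n) = n**2 - 5*n (g(n) = 4 + ((n**2 - 5*n) - 4) = 4 + (-4 + n**2 - 5*n) = n**2 - 5*n)
p(o) = o - o*(-5 + o)
G(Y) = Y + Y**2 + Y**2*(6 - Y) (G(Y) = (Y**2 + (Y*(6 - Y))*Y) + Y = (Y**2 + Y**2*(6 - Y)) + Y = Y + Y**2 + Y**2*(6 - Y))
W/G(-815) = -141549*(-1/(815*(1 - 1*(-815)**2 + 7*(-815)))) = -141549*(-1/(815*(1 - 1*664225 - 5705))) = -141549*(-1/(815*(1 - 664225 - 5705))) = -141549/((-815*(-669929))) = -141549/545992135 = -141549*1/545992135 = -4881/18827315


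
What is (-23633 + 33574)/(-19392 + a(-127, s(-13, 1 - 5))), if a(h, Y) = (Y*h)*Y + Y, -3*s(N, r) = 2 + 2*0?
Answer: -89469/175042 ≈ -0.51113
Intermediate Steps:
s(N, r) = -2/3 (s(N, r) = -(2 + 2*0)/3 = -(2 + 0)/3 = -1/3*2 = -2/3)
a(h, Y) = Y + h*Y**2 (a(h, Y) = h*Y**2 + Y = Y + h*Y**2)
(-23633 + 33574)/(-19392 + a(-127, s(-13, 1 - 5))) = (-23633 + 33574)/(-19392 - 2*(1 - 2/3*(-127))/3) = 9941/(-19392 - 2*(1 + 254/3)/3) = 9941/(-19392 - 2/3*257/3) = 9941/(-19392 - 514/9) = 9941/(-175042/9) = 9941*(-9/175042) = -89469/175042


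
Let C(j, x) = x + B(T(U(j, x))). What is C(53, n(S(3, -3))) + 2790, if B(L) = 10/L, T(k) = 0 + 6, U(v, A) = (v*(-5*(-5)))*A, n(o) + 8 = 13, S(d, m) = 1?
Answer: 8390/3 ≈ 2796.7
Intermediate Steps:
n(o) = 5 (n(o) = -8 + 13 = 5)
U(v, A) = 25*A*v (U(v, A) = (v*25)*A = (25*v)*A = 25*A*v)
T(k) = 6
C(j, x) = 5/3 + x (C(j, x) = x + 10/6 = x + 10*(1/6) = x + 5/3 = 5/3 + x)
C(53, n(S(3, -3))) + 2790 = (5/3 + 5) + 2790 = 20/3 + 2790 = 8390/3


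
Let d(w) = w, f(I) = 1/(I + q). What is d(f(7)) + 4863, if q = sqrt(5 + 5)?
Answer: 189664/39 - sqrt(10)/39 ≈ 4863.1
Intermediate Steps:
q = sqrt(10) ≈ 3.1623
f(I) = 1/(I + sqrt(10))
d(f(7)) + 4863 = 1/(7 + sqrt(10)) + 4863 = 4863 + 1/(7 + sqrt(10))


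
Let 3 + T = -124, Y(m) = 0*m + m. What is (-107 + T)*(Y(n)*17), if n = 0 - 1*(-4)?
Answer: -15912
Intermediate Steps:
n = 4 (n = 0 + 4 = 4)
Y(m) = m (Y(m) = 0 + m = m)
T = -127 (T = -3 - 124 = -127)
(-107 + T)*(Y(n)*17) = (-107 - 127)*(4*17) = -234*68 = -15912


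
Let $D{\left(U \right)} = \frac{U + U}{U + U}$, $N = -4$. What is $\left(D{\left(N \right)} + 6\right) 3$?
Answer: $21$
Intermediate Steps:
$D{\left(U \right)} = 1$ ($D{\left(U \right)} = \frac{2 U}{2 U} = 2 U \frac{1}{2 U} = 1$)
$\left(D{\left(N \right)} + 6\right) 3 = \left(1 + 6\right) 3 = 7 \cdot 3 = 21$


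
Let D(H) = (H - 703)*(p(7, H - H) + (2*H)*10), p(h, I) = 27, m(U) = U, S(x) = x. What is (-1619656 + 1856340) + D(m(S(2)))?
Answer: 189717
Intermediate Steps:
D(H) = (-703 + H)*(27 + 20*H) (D(H) = (H - 703)*(27 + (2*H)*10) = (-703 + H)*(27 + 20*H))
(-1619656 + 1856340) + D(m(S(2))) = (-1619656 + 1856340) + (-18981 - 14033*2 + 20*2²) = 236684 + (-18981 - 28066 + 20*4) = 236684 + (-18981 - 28066 + 80) = 236684 - 46967 = 189717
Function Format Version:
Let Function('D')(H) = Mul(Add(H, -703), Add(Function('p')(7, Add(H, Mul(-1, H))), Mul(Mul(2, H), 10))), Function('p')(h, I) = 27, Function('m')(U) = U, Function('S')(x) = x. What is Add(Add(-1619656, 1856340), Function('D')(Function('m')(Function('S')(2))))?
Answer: 189717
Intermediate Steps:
Function('D')(H) = Mul(Add(-703, H), Add(27, Mul(20, H))) (Function('D')(H) = Mul(Add(H, -703), Add(27, Mul(Mul(2, H), 10))) = Mul(Add(-703, H), Add(27, Mul(20, H))))
Add(Add(-1619656, 1856340), Function('D')(Function('m')(Function('S')(2)))) = Add(Add(-1619656, 1856340), Add(-18981, Mul(-14033, 2), Mul(20, Pow(2, 2)))) = Add(236684, Add(-18981, -28066, Mul(20, 4))) = Add(236684, Add(-18981, -28066, 80)) = Add(236684, -46967) = 189717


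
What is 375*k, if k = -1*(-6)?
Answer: 2250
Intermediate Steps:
k = 6
375*k = 375*6 = 2250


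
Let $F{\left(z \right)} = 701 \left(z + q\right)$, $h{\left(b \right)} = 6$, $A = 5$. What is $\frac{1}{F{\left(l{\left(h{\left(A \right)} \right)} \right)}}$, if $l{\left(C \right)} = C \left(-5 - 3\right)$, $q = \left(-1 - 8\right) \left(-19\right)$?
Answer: $\frac{1}{86223} \approx 1.1598 \cdot 10^{-5}$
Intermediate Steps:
$q = 171$ ($q = \left(-9\right) \left(-19\right) = 171$)
$l{\left(C \right)} = - 8 C$ ($l{\left(C \right)} = C \left(-8\right) = - 8 C$)
$F{\left(z \right)} = 119871 + 701 z$ ($F{\left(z \right)} = 701 \left(z + 171\right) = 701 \left(171 + z\right) = 119871 + 701 z$)
$\frac{1}{F{\left(l{\left(h{\left(A \right)} \right)} \right)}} = \frac{1}{119871 + 701 \left(\left(-8\right) 6\right)} = \frac{1}{119871 + 701 \left(-48\right)} = \frac{1}{119871 - 33648} = \frac{1}{86223}$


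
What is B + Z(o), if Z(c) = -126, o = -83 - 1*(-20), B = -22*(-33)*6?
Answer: 4230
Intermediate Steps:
B = 4356 (B = 726*6 = 4356)
o = -63 (o = -83 + 20 = -63)
B + Z(o) = 4356 - 126 = 4230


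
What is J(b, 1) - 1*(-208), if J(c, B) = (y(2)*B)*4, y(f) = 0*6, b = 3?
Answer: 208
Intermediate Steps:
y(f) = 0
J(c, B) = 0 (J(c, B) = (0*B)*4 = 0*4 = 0)
J(b, 1) - 1*(-208) = 0 - 1*(-208) = 0 + 208 = 208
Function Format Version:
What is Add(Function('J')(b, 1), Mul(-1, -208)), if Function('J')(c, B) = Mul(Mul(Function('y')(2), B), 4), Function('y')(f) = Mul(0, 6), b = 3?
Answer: 208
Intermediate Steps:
Function('y')(f) = 0
Function('J')(c, B) = 0 (Function('J')(c, B) = Mul(Mul(0, B), 4) = Mul(0, 4) = 0)
Add(Function('J')(b, 1), Mul(-1, -208)) = Add(0, Mul(-1, -208)) = Add(0, 208) = 208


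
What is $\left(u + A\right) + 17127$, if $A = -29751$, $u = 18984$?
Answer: $6360$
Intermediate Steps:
$\left(u + A\right) + 17127 = \left(18984 - 29751\right) + 17127 = -10767 + 17127 = 6360$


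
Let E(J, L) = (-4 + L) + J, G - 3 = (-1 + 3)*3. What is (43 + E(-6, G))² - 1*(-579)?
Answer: 2343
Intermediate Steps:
G = 9 (G = 3 + (-1 + 3)*3 = 3 + 2*3 = 3 + 6 = 9)
E(J, L) = -4 + J + L
(43 + E(-6, G))² - 1*(-579) = (43 + (-4 - 6 + 9))² - 1*(-579) = (43 - 1)² + 579 = 42² + 579 = 1764 + 579 = 2343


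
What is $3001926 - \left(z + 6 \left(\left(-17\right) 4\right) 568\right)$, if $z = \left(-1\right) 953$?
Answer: $3234623$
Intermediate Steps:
$z = -953$
$3001926 - \left(z + 6 \left(\left(-17\right) 4\right) 568\right) = 3001926 - \left(-953 + 6 \left(\left(-17\right) 4\right) 568\right) = 3001926 - \left(-953 + 6 \left(-68\right) 568\right) = 3001926 - \left(-953 - 231744\right) = 3001926 - -232697 = 3001926 + 232697 = 3234623$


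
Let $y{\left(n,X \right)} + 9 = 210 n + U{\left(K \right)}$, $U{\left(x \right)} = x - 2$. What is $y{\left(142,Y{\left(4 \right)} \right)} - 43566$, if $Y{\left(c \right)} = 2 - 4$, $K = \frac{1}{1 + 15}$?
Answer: $- \frac{220111}{16} \approx -13757.0$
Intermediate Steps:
$K = \frac{1}{16} \approx 0.0625$
$Y{\left(c \right)} = -2$
$U{\left(x \right)} = -2 + x$
$y{\left(n,X \right)} = - \frac{175}{16} + 210 n$ ($y{\left(n,X \right)} = -9 + \left(210 n + \left(-2 + \frac{1}{16}\right)\right) = -9 + \left(210 n - \frac{31}{16}\right) = -9 + \left(- \frac{31}{16} + 210 n\right) = - \frac{175}{16} + 210 n$)
$y{\left(142,Y{\left(4 \right)} \right)} - 43566 = \left(- \frac{175}{16} + 210 \cdot 142\right) - 43566 = \left(- \frac{175}{16} + 29820\right) - 43566 = \frac{476945}{16} - 43566 = - \frac{220111}{16}$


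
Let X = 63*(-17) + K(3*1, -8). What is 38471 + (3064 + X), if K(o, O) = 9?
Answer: 40473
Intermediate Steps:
X = -1062 (X = 63*(-17) + 9 = -1071 + 9 = -1062)
38471 + (3064 + X) = 38471 + (3064 - 1062) = 38471 + 2002 = 40473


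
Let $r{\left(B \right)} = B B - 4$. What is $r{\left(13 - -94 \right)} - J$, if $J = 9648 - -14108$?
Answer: $-12311$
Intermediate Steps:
$r{\left(B \right)} = -4 + B^{2}$ ($r{\left(B \right)} = B^{2} - 4 = -4 + B^{2}$)
$J = 23756$ ($J = 9648 + 14108 = 23756$)
$r{\left(13 - -94 \right)} - J = \left(-4 + \left(13 - -94\right)^{2}\right) - 23756 = \left(-4 + \left(13 + 94\right)^{2}\right) - 23756 = \left(-4 + 107^{2}\right) - 23756 = \left(-4 + 11449\right) - 23756 = 11445 - 23756 = -12311$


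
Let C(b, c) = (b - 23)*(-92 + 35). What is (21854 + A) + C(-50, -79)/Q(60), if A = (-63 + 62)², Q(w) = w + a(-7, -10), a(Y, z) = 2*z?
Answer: 878361/40 ≈ 21959.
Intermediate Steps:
C(b, c) = 1311 - 57*b (C(b, c) = (-23 + b)*(-57) = 1311 - 57*b)
Q(w) = -20 + w (Q(w) = w + 2*(-10) = w - 20 = -20 + w)
A = 1 (A = (-1)² = 1)
(21854 + A) + C(-50, -79)/Q(60) = (21854 + 1) + (1311 - 57*(-50))/(-20 + 60) = 21855 + (1311 + 2850)/40 = 21855 + 4161*(1/40) = 21855 + 4161/40 = 878361/40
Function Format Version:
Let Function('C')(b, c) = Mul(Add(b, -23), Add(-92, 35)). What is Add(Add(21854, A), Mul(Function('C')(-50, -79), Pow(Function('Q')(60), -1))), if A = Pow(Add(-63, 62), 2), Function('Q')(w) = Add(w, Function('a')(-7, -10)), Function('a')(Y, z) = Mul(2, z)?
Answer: Rational(878361, 40) ≈ 21959.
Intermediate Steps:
Function('C')(b, c) = Add(1311, Mul(-57, b)) (Function('C')(b, c) = Mul(Add(-23, b), -57) = Add(1311, Mul(-57, b)))
Function('Q')(w) = Add(-20, w) (Function('Q')(w) = Add(w, Mul(2, -10)) = Add(w, -20) = Add(-20, w))
A = 1 (A = Pow(-1, 2) = 1)
Add(Add(21854, A), Mul(Function('C')(-50, -79), Pow(Function('Q')(60), -1))) = Add(Add(21854, 1), Mul(Add(1311, Mul(-57, -50)), Pow(Add(-20, 60), -1))) = Add(21855, Mul(Add(1311, 2850), Pow(40, -1))) = Add(21855, Mul(4161, Rational(1, 40))) = Add(21855, Rational(4161, 40)) = Rational(878361, 40)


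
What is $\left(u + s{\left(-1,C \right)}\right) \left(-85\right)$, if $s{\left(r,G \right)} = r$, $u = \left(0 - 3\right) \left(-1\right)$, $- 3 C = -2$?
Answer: $-170$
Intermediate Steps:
$C = \frac{2}{3}$ ($C = \left(- \frac{1}{3}\right) \left(-2\right) = \frac{2}{3} \approx 0.66667$)
$u = 3$ ($u = \left(-3\right) \left(-1\right) = 3$)
$\left(u + s{\left(-1,C \right)}\right) \left(-85\right) = \left(3 - 1\right) \left(-85\right) = 2 \left(-85\right) = -170$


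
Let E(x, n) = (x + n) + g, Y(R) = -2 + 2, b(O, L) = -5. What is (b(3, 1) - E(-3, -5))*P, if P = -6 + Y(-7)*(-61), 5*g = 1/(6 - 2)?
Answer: -177/10 ≈ -17.700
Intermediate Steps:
g = 1/20 (g = 1/(5*(6 - 2)) = (1/5)/4 = (1/5)*(1/4) = 1/20 ≈ 0.050000)
Y(R) = 0
E(x, n) = 1/20 + n + x (E(x, n) = (x + n) + 1/20 = (n + x) + 1/20 = 1/20 + n + x)
P = -6 (P = -6 + 0*(-61) = -6 + 0 = -6)
(b(3, 1) - E(-3, -5))*P = (-5 - (1/20 - 5 - 3))*(-6) = (-5 - 1*(-159/20))*(-6) = (-5 + 159/20)*(-6) = (59/20)*(-6) = -177/10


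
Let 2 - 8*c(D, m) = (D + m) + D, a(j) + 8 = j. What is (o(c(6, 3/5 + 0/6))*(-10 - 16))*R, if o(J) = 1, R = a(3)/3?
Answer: 130/3 ≈ 43.333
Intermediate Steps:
a(j) = -8 + j
c(D, m) = ¼ - D/4 - m/8 (c(D, m) = ¼ - ((D + m) + D)/8 = ¼ - (m + 2*D)/8 = ¼ + (-D/4 - m/8) = ¼ - D/4 - m/8)
R = -5/3 (R = (-8 + 3)/3 = -5*⅓ = -5/3 ≈ -1.6667)
(o(c(6, 3/5 + 0/6))*(-10 - 16))*R = (1*(-10 - 16))*(-5/3) = (1*(-26))*(-5/3) = -26*(-5/3) = 130/3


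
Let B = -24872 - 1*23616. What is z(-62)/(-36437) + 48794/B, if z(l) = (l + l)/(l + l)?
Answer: -888977733/883378628 ≈ -1.0063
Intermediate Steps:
B = -48488 (B = -24872 - 23616 = -48488)
z(l) = 1 (z(l) = (2*l)/((2*l)) = (2*l)*(1/(2*l)) = 1)
z(-62)/(-36437) + 48794/B = 1/(-36437) + 48794/(-48488) = 1*(-1/36437) + 48794*(-1/48488) = -1/36437 - 24397/24244 = -888977733/883378628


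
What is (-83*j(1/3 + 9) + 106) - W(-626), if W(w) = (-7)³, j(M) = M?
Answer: -977/3 ≈ -325.67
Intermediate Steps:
W(w) = -343
(-83*j(1/3 + 9) + 106) - W(-626) = (-83*(1/3 + 9) + 106) - 1*(-343) = (-83*(⅓ + 9) + 106) + 343 = (-83*28/3 + 106) + 343 = (-2324/3 + 106) + 343 = -2006/3 + 343 = -977/3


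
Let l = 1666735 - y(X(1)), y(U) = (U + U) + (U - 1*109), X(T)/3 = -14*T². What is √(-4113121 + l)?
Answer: I*√2446151 ≈ 1564.0*I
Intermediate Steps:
X(T) = -42*T² (X(T) = 3*(-14*T²) = -42*T²)
y(U) = -109 + 3*U (y(U) = 2*U + (U - 109) = 2*U + (-109 + U) = -109 + 3*U)
l = 1666970 (l = 1666735 - (-109 + 3*(-42*1²)) = 1666735 - (-109 + 3*(-42*1)) = 1666735 - (-109 + 3*(-42)) = 1666735 - (-109 - 126) = 1666735 - 1*(-235) = 1666735 + 235 = 1666970)
√(-4113121 + l) = √(-4113121 + 1666970) = √(-2446151) = I*√2446151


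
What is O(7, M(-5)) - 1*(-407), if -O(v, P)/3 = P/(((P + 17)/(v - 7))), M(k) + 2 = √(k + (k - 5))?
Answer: 407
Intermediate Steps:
M(k) = -2 + √(-5 + 2*k) (M(k) = -2 + √(k + (k - 5)) = -2 + √(k + (-5 + k)) = -2 + √(-5 + 2*k))
O(v, P) = -3*P*(-7 + v)/(17 + P) (O(v, P) = -3*P/((P + 17)/(v - 7)) = -3*P/((17 + P)/(-7 + v)) = -3*P*(-7 + v)/(17 + P))
O(7, M(-5)) - 1*(-407) = 3*(-2 + √(-5 + 2*(-5)))*(7 - 1*7)/(17 + (-2 + √(-5 + 2*(-5)))) - 1*(-407) = 3*(-2 + √(-5 - 10))*(7 - 7)/(17 + (-2 + √(-5 - 10))) + 407 = 3*(-2 + √(-15))*0/(17 + (-2 + √(-15))) + 407 = 3*(-2 + I*√15)*0/(17 + (-2 + I*√15)) + 407 = 3*(-2 + I*√15)*0/(15 + I*√15) + 407 = 0 + 407 = 407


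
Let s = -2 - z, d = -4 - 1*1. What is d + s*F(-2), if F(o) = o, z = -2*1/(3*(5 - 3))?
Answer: -5/3 ≈ -1.6667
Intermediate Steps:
z = -⅓ (z = -2/(3*2) = -2/6 = -2*⅙ = -⅓ ≈ -0.33333)
d = -5 (d = -4 - 1 = -5)
s = -5/3 (s = -2 - 1*(-⅓) = -2 + ⅓ = -5/3 ≈ -1.6667)
d + s*F(-2) = -5 - 5/3*(-2) = -5 + 10/3 = -5/3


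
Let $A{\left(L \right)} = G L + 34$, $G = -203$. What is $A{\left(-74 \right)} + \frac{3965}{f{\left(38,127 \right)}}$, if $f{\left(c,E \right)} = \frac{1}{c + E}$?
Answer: $669281$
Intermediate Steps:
$f{\left(c,E \right)} = \frac{1}{E + c}$
$A{\left(L \right)} = 34 - 203 L$ ($A{\left(L \right)} = - 203 L + 34 = 34 - 203 L$)
$A{\left(-74 \right)} + \frac{3965}{f{\left(38,127 \right)}} = \left(34 - -15022\right) + \frac{3965}{\frac{1}{127 + 38}} = \left(34 + 15022\right) + \frac{3965}{\frac{1}{165}} = 15056 + 3965 \frac{1}{\frac{1}{165}} = 15056 + 3965 \cdot 165 = 15056 + 654225 = 669281$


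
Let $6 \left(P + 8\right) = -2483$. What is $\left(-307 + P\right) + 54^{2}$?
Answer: $\frac{13123}{6} \approx 2187.2$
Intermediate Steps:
$P = - \frac{2531}{6}$ ($P = -8 + \frac{1}{6} \left(-2483\right) = -8 - \frac{2483}{6} = - \frac{2531}{6} \approx -421.83$)
$\left(-307 + P\right) + 54^{2} = \left(-307 - \frac{2531}{6}\right) + 54^{2} = - \frac{4373}{6} + 2916 = \frac{13123}{6}$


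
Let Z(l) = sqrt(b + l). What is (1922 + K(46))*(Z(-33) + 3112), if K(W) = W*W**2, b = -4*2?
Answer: 308890896 + 99258*I*sqrt(41) ≈ 3.0889e+8 + 6.3556e+5*I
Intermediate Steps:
b = -8
Z(l) = sqrt(-8 + l)
K(W) = W**3
(1922 + K(46))*(Z(-33) + 3112) = (1922 + 46**3)*(sqrt(-8 - 33) + 3112) = (1922 + 97336)*(sqrt(-41) + 3112) = 99258*(I*sqrt(41) + 3112) = 99258*(3112 + I*sqrt(41)) = 308890896 + 99258*I*sqrt(41)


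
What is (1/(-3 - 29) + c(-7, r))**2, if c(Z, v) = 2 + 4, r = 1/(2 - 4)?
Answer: 36481/1024 ≈ 35.626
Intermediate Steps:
r = -1/2 (r = 1/(-2) = -1/2 ≈ -0.50000)
c(Z, v) = 6
(1/(-3 - 29) + c(-7, r))**2 = (1/(-3 - 29) + 6)**2 = (1/(-32) + 6)**2 = (-1/32 + 6)**2 = (191/32)**2 = 36481/1024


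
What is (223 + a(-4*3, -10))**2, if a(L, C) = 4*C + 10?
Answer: 37249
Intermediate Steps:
a(L, C) = 10 + 4*C
(223 + a(-4*3, -10))**2 = (223 + (10 + 4*(-10)))**2 = (223 + (10 - 40))**2 = (223 - 30)**2 = 193**2 = 37249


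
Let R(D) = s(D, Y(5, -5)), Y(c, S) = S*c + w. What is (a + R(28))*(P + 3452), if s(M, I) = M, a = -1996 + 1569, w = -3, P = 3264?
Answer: -2679684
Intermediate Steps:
Y(c, S) = -3 + S*c (Y(c, S) = S*c - 3 = -3 + S*c)
a = -427
R(D) = D
(a + R(28))*(P + 3452) = (-427 + 28)*(3264 + 3452) = -399*6716 = -2679684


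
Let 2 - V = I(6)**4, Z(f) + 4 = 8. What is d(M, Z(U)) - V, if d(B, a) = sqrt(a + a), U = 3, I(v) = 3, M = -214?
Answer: 79 + 2*sqrt(2) ≈ 81.828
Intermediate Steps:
Z(f) = 4 (Z(f) = -4 + 8 = 4)
d(B, a) = sqrt(2)*sqrt(a) (d(B, a) = sqrt(2*a) = sqrt(2)*sqrt(a))
V = -79 (V = 2 - 1*3**4 = 2 - 1*81 = 2 - 81 = -79)
d(M, Z(U)) - V = sqrt(2)*sqrt(4) - 1*(-79) = sqrt(2)*2 + 79 = 2*sqrt(2) + 79 = 79 + 2*sqrt(2)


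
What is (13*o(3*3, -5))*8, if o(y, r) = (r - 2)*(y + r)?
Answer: -2912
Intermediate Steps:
o(y, r) = (-2 + r)*(r + y)
(13*o(3*3, -5))*8 = (13*((-5)**2 - 2*(-5) - 6*3 - 15*3))*8 = (13*(25 + 10 - 2*9 - 5*9))*8 = (13*(25 + 10 - 18 - 45))*8 = (13*(-28))*8 = -364*8 = -2912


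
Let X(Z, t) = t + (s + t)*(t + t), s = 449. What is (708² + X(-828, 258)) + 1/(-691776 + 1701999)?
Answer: 875190532483/1010223 ≈ 8.6633e+5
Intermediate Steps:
X(Z, t) = t + 2*t*(449 + t) (X(Z, t) = t + (449 + t)*(t + t) = t + (449 + t)*(2*t) = t + 2*t*(449 + t))
(708² + X(-828, 258)) + 1/(-691776 + 1701999) = (708² + 258*(899 + 2*258)) + 1/(-691776 + 1701999) = (501264 + 258*(899 + 516)) + 1/1010223 = (501264 + 258*1415) + 1/1010223 = (501264 + 365070) + 1/1010223 = 866334 + 1/1010223 = 875190532483/1010223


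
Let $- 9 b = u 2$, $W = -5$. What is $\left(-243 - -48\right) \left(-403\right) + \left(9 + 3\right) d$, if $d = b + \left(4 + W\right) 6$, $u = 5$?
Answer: $\frac{235499}{3} \approx 78500.0$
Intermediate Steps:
$b = - \frac{10}{9}$ ($b = - \frac{5 \cdot 2}{9} = \left(- \frac{1}{9}\right) 10 = - \frac{10}{9} \approx -1.1111$)
$d = - \frac{64}{9}$ ($d = - \frac{10}{9} + \left(4 - 5\right) 6 = - \frac{10}{9} - 6 = - \frac{64}{9} \approx -7.1111$)
$\left(-243 - -48\right) \left(-403\right) + \left(9 + 3\right) d = \left(-243 - -48\right) \left(-403\right) + \left(9 + 3\right) \left(- \frac{64}{9}\right) = \left(-243 + 48\right) \left(-403\right) + 12 \left(- \frac{64}{9}\right) = \left(-195\right) \left(-403\right) - \frac{256}{3} = 78585 - \frac{256}{3} = \frac{235499}{3}$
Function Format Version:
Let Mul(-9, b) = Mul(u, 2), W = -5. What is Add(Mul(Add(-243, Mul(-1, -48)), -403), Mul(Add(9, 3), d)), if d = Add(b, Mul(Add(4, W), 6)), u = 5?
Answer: Rational(235499, 3) ≈ 78500.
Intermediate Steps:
b = Rational(-10, 9) (b = Mul(Rational(-1, 9), Mul(5, 2)) = Mul(Rational(-1, 9), 10) = Rational(-10, 9) ≈ -1.1111)
d = Rational(-64, 9) (d = Add(Rational(-10, 9), Mul(Add(4, -5), 6)) = Add(Rational(-10, 9), Mul(-1, 6)) = Add(Rational(-10, 9), -6) = Rational(-64, 9) ≈ -7.1111)
Add(Mul(Add(-243, Mul(-1, -48)), -403), Mul(Add(9, 3), d)) = Add(Mul(Add(-243, Mul(-1, -48)), -403), Mul(Add(9, 3), Rational(-64, 9))) = Add(Mul(Add(-243, 48), -403), Mul(12, Rational(-64, 9))) = Add(Mul(-195, -403), Rational(-256, 3)) = Add(78585, Rational(-256, 3)) = Rational(235499, 3)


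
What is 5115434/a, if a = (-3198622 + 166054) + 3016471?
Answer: -5115434/16097 ≈ -317.79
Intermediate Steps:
a = -16097 (a = -3032568 + 3016471 = -16097)
5115434/a = 5115434/(-16097) = 5115434*(-1/16097) = -5115434/16097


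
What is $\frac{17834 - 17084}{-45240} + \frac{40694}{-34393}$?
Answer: $- \frac{62226377}{51864644} \approx -1.1998$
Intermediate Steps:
$\frac{17834 - 17084}{-45240} + \frac{40694}{-34393} = \left(17834 - 17084\right) \left(- \frac{1}{45240}\right) + 40694 \left(- \frac{1}{34393}\right) = 750 \left(- \frac{1}{45240}\right) - \frac{40694}{34393} = - \frac{25}{1508} - \frac{40694}{34393} = - \frac{62226377}{51864644}$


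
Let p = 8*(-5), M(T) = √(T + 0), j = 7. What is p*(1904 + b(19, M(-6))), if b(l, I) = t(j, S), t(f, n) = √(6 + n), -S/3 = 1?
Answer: -76160 - 40*√3 ≈ -76229.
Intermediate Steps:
S = -3 (S = -3*1 = -3)
M(T) = √T
b(l, I) = √3 (b(l, I) = √(6 - 3) = √3)
p = -40
p*(1904 + b(19, M(-6))) = -40*(1904 + √3) = -76160 - 40*√3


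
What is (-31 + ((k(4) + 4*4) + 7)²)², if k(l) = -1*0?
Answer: 248004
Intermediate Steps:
k(l) = 0
(-31 + ((k(4) + 4*4) + 7)²)² = (-31 + ((0 + 4*4) + 7)²)² = (-31 + ((0 + 16) + 7)²)² = (-31 + (16 + 7)²)² = (-31 + 23²)² = (-31 + 529)² = 498² = 248004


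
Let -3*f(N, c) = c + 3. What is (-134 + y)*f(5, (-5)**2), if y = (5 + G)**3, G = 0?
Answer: 84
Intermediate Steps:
f(N, c) = -1 - c/3 (f(N, c) = -(c + 3)/3 = -(3 + c)/3 = -1 - c/3)
y = 125 (y = (5 + 0)**3 = 5**3 = 125)
(-134 + y)*f(5, (-5)**2) = (-134 + 125)*(-1 - 1/3*(-5)**2) = -9*(-1 - 1/3*25) = -9*(-1 - 25/3) = -9*(-28/3) = 84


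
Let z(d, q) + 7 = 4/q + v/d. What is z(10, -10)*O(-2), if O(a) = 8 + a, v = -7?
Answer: -243/5 ≈ -48.600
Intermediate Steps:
z(d, q) = -7 - 7/d + 4/q (z(d, q) = -7 + (4/q - 7/d) = -7 + (-7/d + 4/q) = -7 - 7/d + 4/q)
z(10, -10)*O(-2) = (-7 - 7/10 + 4/(-10))*(8 - 2) = (-7 - 7*1/10 + 4*(-1/10))*6 = (-7 - 7/10 - 2/5)*6 = -81/10*6 = -243/5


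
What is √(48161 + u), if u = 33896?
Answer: √82057 ≈ 286.46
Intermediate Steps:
√(48161 + u) = √(48161 + 33896) = √82057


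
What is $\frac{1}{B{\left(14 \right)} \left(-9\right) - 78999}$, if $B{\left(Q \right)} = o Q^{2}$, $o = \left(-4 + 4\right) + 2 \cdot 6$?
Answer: $- \frac{1}{100167} \approx -9.9833 \cdot 10^{-6}$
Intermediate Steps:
$o = 12$ ($o = 0 + 12 = 12$)
$B{\left(Q \right)} = 12 Q^{2}$
$\frac{1}{B{\left(14 \right)} \left(-9\right) - 78999} = \frac{1}{12 \cdot 14^{2} \left(-9\right) - 78999} = \frac{1}{12 \cdot 196 \left(-9\right) - 78999} = \frac{1}{2352 \left(-9\right) - 78999} = \frac{1}{-21168 - 78999} = \frac{1}{-100167} = - \frac{1}{100167}$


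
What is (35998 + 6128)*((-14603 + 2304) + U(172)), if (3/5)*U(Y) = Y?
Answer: -506031554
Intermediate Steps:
U(Y) = 5*Y/3
(35998 + 6128)*((-14603 + 2304) + U(172)) = (35998 + 6128)*((-14603 + 2304) + (5/3)*172) = 42126*(-12299 + 860/3) = 42126*(-36037/3) = -506031554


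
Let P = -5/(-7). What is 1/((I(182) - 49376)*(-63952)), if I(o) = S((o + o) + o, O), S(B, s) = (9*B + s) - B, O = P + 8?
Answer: 1/2877794320 ≈ 3.4749e-10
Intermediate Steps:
P = 5/7 (P = -5*(-1/7) = 5/7 ≈ 0.71429)
O = 61/7 (O = 5/7 + 8 = 61/7 ≈ 8.7143)
S(B, s) = s + 8*B (S(B, s) = (s + 9*B) - B = s + 8*B)
I(o) = 61/7 + 24*o (I(o) = 61/7 + 8*((o + o) + o) = 61/7 + 8*(2*o + o) = 61/7 + 8*(3*o) = 61/7 + 24*o)
1/((I(182) - 49376)*(-63952)) = 1/(((61/7 + 24*182) - 49376)*(-63952)) = -1/63952/((61/7 + 4368) - 49376) = -1/63952/(30637/7 - 49376) = -1/63952/(-314995/7) = -7/314995*(-1/63952) = 1/2877794320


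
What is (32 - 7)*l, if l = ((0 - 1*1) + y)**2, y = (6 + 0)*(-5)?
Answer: 24025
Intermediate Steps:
y = -30 (y = 6*(-5) = -30)
l = 961 (l = ((0 - 1*1) - 30)**2 = ((0 - 1) - 30)**2 = (-1 - 30)**2 = (-31)**2 = 961)
(32 - 7)*l = (32 - 7)*961 = 25*961 = 24025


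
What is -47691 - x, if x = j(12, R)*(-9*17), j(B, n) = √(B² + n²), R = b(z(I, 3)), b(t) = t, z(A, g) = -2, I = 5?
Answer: -47691 + 306*√37 ≈ -45830.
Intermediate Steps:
R = -2
x = -306*√37 (x = √(12² + (-2)²)*(-9*17) = √(144 + 4)*(-153) = √148*(-153) = (2*√37)*(-153) = -306*√37 ≈ -1861.3)
-47691 - x = -47691 - (-306)*√37 = -47691 + 306*√37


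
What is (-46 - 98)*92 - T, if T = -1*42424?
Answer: 29176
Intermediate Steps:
T = -42424
(-46 - 98)*92 - T = (-46 - 98)*92 - 1*(-42424) = -144*92 + 42424 = -13248 + 42424 = 29176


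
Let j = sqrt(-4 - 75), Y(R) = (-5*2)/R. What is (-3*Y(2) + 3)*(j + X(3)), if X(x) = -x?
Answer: -54 + 18*I*sqrt(79) ≈ -54.0 + 159.99*I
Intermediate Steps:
Y(R) = -10/R
j = I*sqrt(79) (j = sqrt(-79) = I*sqrt(79) ≈ 8.8882*I)
(-3*Y(2) + 3)*(j + X(3)) = (-(-30)/2 + 3)*(I*sqrt(79) - 1*3) = (-(-30)/2 + 3)*(I*sqrt(79) - 3) = (-3*(-5) + 3)*(-3 + I*sqrt(79)) = (15 + 3)*(-3 + I*sqrt(79)) = 18*(-3 + I*sqrt(79)) = -54 + 18*I*sqrt(79)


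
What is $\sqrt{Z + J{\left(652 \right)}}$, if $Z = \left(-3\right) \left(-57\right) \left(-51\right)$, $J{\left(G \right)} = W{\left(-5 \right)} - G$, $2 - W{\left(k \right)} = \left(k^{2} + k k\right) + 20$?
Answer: $3 i \sqrt{1049} \approx 97.165 i$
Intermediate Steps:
$W{\left(k \right)} = -18 - 2 k^{2}$ ($W{\left(k \right)} = 2 - \left(\left(k^{2} + k k\right) + 20\right) = 2 - \left(\left(k^{2} + k^{2}\right) + 20\right) = 2 - \left(2 k^{2} + 20\right) = 2 - \left(20 + 2 k^{2}\right) = -18 - 2 k^{2}$)
$J{\left(G \right)} = -68 - G$ ($J{\left(G \right)} = \left(-18 - 2 \left(-5\right)^{2}\right) - G = \left(-18 - 50\right) - G = -68 - G$)
$Z = -8721$ ($Z = 171 \left(-51\right) = -8721$)
$\sqrt{Z + J{\left(652 \right)}} = \sqrt{-8721 - 720} = \sqrt{-9441} = 3 i \sqrt{1049}$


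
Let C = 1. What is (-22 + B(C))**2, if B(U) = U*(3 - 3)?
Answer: 484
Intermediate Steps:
B(U) = 0 (B(U) = U*0 = 0)
(-22 + B(C))**2 = (-22 + 0)**2 = (-22)**2 = 484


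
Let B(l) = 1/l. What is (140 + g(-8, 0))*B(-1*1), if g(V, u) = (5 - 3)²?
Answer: -144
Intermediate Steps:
g(V, u) = 4 (g(V, u) = 2² = 4)
B(l) = 1/l
(140 + g(-8, 0))*B(-1*1) = (140 + 4)/((-1*1)) = 144/(-1) = 144*(-1) = -144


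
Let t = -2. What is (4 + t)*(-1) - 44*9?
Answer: -398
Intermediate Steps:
(4 + t)*(-1) - 44*9 = (4 - 2)*(-1) - 44*9 = 2*(-1) - 396 = -2 - 396 = -398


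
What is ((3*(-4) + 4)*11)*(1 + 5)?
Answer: -528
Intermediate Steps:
((3*(-4) + 4)*11)*(1 + 5) = ((-12 + 4)*11)*6 = -8*11*6 = -88*6 = -528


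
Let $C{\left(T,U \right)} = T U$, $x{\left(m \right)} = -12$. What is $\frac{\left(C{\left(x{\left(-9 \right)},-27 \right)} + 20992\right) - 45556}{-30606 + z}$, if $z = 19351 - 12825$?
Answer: $\frac{303}{301} \approx 1.0066$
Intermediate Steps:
$z = 6526$
$\frac{\left(C{\left(x{\left(-9 \right)},-27 \right)} + 20992\right) - 45556}{-30606 + z} = \frac{\left(\left(-12\right) \left(-27\right) + 20992\right) - 45556}{-30606 + 6526} = \frac{\left(324 + 20992\right) - 45556}{-24080} = \left(21316 - 45556\right) \left(- \frac{1}{24080}\right) = \left(-24240\right) \left(- \frac{1}{24080}\right) = \frac{303}{301}$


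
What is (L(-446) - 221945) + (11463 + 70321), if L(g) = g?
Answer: -140607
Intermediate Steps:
(L(-446) - 221945) + (11463 + 70321) = (-446 - 221945) + (11463 + 70321) = -222391 + 81784 = -140607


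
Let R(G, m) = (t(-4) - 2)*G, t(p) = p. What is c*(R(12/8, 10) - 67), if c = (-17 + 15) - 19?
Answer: 1596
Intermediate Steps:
c = -21 (c = -2 - 19 = -21)
R(G, m) = -6*G (R(G, m) = (-4 - 2)*G = -6*G)
c*(R(12/8, 10) - 67) = -21*(-72/8 - 67) = -21*(-6*3/2 - 67) = -21*(-9 - 67) = -21*(-76) = 1596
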